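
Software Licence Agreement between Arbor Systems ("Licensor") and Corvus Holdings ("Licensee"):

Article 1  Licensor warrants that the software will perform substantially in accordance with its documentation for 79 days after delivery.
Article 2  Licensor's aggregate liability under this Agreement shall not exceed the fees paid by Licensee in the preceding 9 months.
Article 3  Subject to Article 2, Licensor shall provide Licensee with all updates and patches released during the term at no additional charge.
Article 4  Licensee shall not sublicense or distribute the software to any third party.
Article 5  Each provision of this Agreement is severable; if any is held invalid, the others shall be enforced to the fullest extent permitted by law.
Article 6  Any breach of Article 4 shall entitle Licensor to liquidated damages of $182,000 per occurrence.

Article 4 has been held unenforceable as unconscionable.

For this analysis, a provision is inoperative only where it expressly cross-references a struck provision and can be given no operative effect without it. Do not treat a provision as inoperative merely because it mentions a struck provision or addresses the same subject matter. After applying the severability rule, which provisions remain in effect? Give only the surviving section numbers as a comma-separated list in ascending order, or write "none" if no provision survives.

1, 2, 3, 5

Article 4 is struck. Article 6 does nothing except set the liquidated-damages amount by reference to Article 4; with Article 4 gone it has no independent effect and is inoperative. Under the severability clause in Article 5, the remaining provisions continue in force. Article 1, Article 2, Article 3, and Article 5 remain in effect.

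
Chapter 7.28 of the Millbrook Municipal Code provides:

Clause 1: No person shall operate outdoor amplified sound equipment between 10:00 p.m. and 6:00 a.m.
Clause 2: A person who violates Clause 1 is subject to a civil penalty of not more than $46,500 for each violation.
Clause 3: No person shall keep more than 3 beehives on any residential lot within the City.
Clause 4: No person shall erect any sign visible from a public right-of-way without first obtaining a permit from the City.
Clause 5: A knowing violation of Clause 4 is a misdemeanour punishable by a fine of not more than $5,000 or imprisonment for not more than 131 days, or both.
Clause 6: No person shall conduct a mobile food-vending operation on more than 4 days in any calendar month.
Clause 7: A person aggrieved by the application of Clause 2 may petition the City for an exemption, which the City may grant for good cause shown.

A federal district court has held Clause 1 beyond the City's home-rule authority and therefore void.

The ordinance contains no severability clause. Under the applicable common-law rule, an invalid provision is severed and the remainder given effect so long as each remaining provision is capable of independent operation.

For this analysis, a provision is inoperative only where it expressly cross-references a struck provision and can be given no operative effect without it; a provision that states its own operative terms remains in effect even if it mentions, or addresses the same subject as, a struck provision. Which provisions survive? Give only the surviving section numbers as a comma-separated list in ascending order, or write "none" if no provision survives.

3, 4, 5, 6

Clause 1 is struck. Clause 2 merely fixes the civil penalty for violating Clause 1; with Clause 1 gone it has nothing to operate on and falls away. Clause 7 has no operative effect of its own apart from Clause 2 and is therefore inoperative. With no severability clause, the stated default rule severs what cannot stand and enforces each remaining provision that can operate on its own. The provisions still in force are Clause 3, Clause 4, Clause 5, and Clause 6.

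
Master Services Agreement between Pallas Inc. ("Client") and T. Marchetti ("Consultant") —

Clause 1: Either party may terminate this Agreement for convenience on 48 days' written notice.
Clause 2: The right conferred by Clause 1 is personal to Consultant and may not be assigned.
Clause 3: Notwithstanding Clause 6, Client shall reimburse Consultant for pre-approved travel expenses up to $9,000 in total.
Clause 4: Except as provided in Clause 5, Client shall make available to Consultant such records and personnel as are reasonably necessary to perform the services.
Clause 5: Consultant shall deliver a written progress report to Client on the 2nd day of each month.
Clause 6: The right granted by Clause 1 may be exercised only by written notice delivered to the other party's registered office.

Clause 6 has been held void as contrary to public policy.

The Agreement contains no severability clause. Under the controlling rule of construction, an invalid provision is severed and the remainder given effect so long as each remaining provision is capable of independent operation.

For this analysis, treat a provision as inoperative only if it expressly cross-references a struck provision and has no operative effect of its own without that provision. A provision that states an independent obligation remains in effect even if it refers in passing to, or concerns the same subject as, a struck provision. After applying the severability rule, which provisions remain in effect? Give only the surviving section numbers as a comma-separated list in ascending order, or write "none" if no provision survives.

1, 2, 3, 4, 5

Clause 6 is struck. Although Clause 3 refers to Clause 6, its operative terms do not depend on Clause 6, so it remains in effect. Nothing else in the Agreement is defined by reference to Clause 6. With no severability clause, the stated default rule severs what cannot stand and enforces each remaining provision that can operate on its own. Clause 1, Clause 2, Clause 3, Clause 4, and Clause 5 remain in effect.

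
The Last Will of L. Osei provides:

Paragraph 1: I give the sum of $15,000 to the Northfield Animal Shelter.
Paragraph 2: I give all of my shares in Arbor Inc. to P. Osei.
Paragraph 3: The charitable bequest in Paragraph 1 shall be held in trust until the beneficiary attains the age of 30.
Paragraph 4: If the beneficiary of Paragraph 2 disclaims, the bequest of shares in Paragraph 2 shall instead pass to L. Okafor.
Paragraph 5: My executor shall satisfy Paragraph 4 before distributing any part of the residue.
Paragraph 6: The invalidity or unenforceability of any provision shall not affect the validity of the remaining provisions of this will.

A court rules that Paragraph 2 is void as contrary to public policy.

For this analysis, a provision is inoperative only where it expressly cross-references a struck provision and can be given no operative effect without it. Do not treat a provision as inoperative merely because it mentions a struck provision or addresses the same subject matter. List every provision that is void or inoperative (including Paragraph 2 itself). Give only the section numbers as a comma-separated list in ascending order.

2, 4, 5

Paragraph 2 is struck. The only function of Paragraph 4 is the alternative disposition for Paragraph 2, so it cannot stand once Paragraph 2 is removed. Paragraph 5 merely fixes the priority direction for Paragraph 4; with Paragraph 4 gone it has nothing to operate on and falls away. Under the severability clause in Paragraph 6, the remaining provisions continue in force. Paragraph 1, Paragraph 3, and Paragraph 6 remain in effect.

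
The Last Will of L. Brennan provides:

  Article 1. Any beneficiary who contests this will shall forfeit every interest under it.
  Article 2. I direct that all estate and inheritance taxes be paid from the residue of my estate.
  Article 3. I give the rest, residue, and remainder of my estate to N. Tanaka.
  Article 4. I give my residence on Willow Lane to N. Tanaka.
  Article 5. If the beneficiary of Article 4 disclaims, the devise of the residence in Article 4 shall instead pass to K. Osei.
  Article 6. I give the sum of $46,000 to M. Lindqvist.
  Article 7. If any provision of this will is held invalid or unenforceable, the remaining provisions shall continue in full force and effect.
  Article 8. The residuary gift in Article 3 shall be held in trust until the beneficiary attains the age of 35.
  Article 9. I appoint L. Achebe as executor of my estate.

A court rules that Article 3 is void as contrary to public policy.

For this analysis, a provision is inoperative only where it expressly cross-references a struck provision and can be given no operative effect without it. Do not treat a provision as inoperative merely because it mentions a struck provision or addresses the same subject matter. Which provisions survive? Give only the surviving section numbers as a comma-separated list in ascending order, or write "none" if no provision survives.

1, 2, 4, 5, 6, 7, 9

Article 3 is struck. Article 8 operates only by reference to Article 3, so it falls with Article 3. Article 7 is a severability clause and preserves every provision that can still be given independent effect. Article 1, Article 2, Article 4, Article 5, Article 6, Article 7, and Article 9 remain in effect.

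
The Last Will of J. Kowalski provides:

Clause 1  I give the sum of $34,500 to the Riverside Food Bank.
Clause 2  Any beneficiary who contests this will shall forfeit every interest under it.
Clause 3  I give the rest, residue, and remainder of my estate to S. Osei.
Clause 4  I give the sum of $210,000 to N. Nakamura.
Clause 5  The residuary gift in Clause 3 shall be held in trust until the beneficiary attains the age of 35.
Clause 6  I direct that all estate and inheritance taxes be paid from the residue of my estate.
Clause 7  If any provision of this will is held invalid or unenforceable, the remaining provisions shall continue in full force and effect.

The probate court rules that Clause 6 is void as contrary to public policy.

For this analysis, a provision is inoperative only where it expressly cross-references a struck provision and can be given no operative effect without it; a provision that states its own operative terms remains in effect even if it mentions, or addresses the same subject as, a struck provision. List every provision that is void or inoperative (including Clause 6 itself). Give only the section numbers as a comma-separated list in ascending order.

6

Clause 6 is struck. No other provision's operative terms depend on Clause 6. Clause 7 is a severability clause and preserves every provision that can still be given independent effect. That leaves Clause 1, Clause 2, Clause 3, Clause 4, Clause 5, and Clause 7 in effect.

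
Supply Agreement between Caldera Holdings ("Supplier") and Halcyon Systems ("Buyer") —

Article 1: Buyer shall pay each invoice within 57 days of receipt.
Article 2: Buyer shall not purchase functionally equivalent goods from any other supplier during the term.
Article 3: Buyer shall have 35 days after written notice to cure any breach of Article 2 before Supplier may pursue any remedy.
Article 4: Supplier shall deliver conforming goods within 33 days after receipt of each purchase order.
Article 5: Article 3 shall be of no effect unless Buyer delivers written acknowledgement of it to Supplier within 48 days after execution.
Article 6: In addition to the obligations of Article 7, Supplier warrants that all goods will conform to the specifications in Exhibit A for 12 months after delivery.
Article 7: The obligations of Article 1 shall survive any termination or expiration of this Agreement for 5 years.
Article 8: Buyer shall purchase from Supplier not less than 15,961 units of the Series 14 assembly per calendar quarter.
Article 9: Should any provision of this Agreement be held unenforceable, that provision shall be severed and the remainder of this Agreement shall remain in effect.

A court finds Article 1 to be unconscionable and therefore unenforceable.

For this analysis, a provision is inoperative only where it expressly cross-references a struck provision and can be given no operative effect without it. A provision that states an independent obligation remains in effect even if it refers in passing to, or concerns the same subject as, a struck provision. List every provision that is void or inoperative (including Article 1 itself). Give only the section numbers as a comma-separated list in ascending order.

Article 1 is struck. Article 7 has no operative effect of its own apart from Article 1 and is therefore inoperative. Although Article 6 refers to Article 7, its operative terms do not depend on Article 7, so it remains in effect. Article 9 is a severability clause and preserves every provision that can still be given independent effect. The provisions still in force are Article 2, Article 3, Article 4, Article 5, Article 6, Article 8, and Article 9.

1, 7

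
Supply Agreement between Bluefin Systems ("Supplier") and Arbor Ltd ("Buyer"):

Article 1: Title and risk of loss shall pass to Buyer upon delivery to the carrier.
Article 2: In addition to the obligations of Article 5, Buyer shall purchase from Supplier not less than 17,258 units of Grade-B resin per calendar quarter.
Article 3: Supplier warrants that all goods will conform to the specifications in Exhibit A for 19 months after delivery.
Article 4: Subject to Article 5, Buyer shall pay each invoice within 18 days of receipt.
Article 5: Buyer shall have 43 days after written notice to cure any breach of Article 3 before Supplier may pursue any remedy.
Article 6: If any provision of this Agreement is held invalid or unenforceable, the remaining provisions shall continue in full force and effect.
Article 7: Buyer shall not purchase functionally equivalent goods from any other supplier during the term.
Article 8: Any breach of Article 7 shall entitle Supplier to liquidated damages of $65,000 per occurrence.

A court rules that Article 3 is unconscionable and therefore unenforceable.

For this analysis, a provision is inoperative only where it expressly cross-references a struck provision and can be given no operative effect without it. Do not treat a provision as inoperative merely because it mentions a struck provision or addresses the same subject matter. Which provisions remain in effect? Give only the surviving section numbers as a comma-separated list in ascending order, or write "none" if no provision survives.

1, 2, 4, 6, 7, 8

Article 3 is struck. Article 5 has no operative effect of its own apart from Article 3 and is therefore inoperative. Article 2 mentions Article 5 but its own obligation stands independently of Article 5, so Article 2 is not affected. Although Article 4 refers to Article 5, its operative terms do not depend on Article 5, so it remains in effect. Under the severability clause in Article 6, the remaining provisions continue in force. The provisions still in force are Article 1, Article 2, Article 4, Article 6, Article 7, and Article 8.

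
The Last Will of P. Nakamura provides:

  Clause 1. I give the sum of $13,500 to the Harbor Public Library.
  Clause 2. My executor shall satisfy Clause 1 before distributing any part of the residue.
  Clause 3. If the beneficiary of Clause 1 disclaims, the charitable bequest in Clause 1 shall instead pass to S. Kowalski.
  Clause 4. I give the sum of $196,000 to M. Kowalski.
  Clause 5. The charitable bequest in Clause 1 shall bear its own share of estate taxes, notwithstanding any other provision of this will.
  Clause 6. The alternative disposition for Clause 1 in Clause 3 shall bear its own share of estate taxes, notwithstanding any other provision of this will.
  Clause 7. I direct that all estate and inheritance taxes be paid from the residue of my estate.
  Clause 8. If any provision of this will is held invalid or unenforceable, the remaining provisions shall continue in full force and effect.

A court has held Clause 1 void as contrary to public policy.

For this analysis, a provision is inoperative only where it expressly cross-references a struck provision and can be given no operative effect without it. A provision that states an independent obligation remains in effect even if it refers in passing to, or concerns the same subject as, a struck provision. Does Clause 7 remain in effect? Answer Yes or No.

Yes

Clause 1 is struck. Clause 2 merely fixes the priority direction for Clause 1; with Clause 1 gone it has nothing to operate on and falls away. Clause 3 has no operative effect of its own apart from Clause 1 and is therefore inoperative. Clause 5 operates only by reference to Clause 1, so it falls with Clause 1. Clause 6 has no operative effect of its own apart from Clause 3 and is therefore inoperative. Clause 8 is a severability clause and preserves every provision that can still be given independent effect. Clause 4, Clause 7, and Clause 8 remain in effect. Clause 7 is among the surviving provisions, so the answer is yes.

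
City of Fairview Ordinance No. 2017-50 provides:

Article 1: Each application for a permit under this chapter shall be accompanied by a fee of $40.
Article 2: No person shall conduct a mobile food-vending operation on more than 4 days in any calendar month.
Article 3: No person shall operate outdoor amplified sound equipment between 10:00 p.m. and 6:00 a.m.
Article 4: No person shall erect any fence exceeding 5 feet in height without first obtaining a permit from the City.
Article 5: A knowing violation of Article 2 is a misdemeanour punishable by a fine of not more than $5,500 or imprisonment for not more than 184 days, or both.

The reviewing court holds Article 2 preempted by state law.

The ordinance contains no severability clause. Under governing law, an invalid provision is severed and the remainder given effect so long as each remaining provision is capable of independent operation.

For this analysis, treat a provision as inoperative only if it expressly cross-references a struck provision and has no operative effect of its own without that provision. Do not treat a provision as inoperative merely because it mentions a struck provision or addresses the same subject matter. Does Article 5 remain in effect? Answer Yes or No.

No

Article 2 is struck. Article 5 has no operative effect of its own apart from Article 2 and is therefore inoperative. Under the stated default rule, only provisions that cannot operate independently fall away; the rest are enforced. Article 1, Article 3, and Article 4 remain in effect. Article 5 is among the inoperative provisions, so the answer is no.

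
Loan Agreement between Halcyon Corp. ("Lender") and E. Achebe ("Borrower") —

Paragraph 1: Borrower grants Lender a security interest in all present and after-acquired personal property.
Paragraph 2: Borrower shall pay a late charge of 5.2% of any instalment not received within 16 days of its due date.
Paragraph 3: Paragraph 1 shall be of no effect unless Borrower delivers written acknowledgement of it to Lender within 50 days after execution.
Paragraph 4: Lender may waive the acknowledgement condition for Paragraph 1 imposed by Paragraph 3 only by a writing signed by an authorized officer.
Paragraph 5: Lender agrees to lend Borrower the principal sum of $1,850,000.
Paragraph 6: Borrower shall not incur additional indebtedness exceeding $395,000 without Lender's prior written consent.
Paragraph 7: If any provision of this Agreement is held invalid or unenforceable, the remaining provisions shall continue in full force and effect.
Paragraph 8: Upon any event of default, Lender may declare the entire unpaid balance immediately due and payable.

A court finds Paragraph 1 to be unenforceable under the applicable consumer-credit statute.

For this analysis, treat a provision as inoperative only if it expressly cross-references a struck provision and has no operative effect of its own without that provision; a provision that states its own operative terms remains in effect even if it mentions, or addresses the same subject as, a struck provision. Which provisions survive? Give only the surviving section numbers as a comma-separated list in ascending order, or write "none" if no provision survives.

2, 5, 6, 7, 8

Paragraph 1 is struck. The only function of Paragraph 3 is the acknowledgement condition for Paragraph 1, so it cannot stand once Paragraph 1 is removed. Paragraph 4 merely fixes the waiver condition for Paragraph 3; with Paragraph 3 gone it has nothing to operate on and falls away. Under the severability clause in Paragraph 7, the remaining provisions continue in force. The provisions still in force are Paragraph 2, Paragraph 5, Paragraph 6, Paragraph 7, and Paragraph 8.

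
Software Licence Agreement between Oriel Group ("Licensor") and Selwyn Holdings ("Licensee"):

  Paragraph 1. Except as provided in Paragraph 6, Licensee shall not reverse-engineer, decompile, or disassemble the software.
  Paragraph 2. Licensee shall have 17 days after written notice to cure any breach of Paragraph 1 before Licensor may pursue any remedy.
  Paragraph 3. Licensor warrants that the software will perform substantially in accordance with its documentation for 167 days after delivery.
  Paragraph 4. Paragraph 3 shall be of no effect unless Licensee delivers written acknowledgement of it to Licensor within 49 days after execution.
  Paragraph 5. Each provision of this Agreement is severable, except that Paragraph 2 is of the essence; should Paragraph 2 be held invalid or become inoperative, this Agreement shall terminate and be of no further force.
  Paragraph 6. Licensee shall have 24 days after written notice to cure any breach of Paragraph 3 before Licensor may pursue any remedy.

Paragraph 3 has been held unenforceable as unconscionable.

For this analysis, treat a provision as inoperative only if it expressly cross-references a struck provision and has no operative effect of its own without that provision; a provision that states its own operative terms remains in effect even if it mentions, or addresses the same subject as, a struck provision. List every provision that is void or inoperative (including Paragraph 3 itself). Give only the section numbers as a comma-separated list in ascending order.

Paragraph 3 is struck. Paragraph 4 operates only by reference to Paragraph 3, so it falls with Paragraph 3. Paragraph 6 operates only by reference to Paragraph 3, so it falls with Paragraph 3. Although Paragraph 1 refers to Paragraph 6, its operative terms do not depend on Paragraph 6, so it remains in effect. Paragraph 5 makes Paragraph 2 an essential term, but Paragraph 2 is unaffected, so the severability proviso in Paragraph 5 preserves the remaining provisions. That leaves Paragraph 1, Paragraph 2, and Paragraph 5 in effect.

3, 4, 6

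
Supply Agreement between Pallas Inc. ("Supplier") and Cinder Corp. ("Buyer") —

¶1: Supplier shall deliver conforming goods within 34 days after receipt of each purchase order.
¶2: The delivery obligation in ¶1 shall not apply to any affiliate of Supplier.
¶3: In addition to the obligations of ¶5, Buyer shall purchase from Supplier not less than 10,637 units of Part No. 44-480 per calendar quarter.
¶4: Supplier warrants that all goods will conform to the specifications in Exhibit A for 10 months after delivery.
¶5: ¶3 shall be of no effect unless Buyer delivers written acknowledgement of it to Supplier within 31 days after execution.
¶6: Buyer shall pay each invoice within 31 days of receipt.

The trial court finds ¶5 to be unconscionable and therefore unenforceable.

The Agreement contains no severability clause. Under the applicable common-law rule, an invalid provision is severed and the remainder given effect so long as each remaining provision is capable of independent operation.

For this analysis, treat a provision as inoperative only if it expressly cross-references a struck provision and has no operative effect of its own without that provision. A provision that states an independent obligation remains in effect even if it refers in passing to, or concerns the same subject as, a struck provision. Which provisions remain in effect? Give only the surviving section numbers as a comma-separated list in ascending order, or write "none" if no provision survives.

¶5 is struck. ¶3 mentions ¶5 but its own obligation stands independently of ¶5, so ¶3 is not affected. No other provision's operative terms depend on ¶5. With no severability clause, the stated default rule severs what cannot stand and enforces each remaining provision that can operate on its own. The provisions still in force are ¶1, ¶2, ¶3, ¶4, and ¶6.

1, 2, 3, 4, 6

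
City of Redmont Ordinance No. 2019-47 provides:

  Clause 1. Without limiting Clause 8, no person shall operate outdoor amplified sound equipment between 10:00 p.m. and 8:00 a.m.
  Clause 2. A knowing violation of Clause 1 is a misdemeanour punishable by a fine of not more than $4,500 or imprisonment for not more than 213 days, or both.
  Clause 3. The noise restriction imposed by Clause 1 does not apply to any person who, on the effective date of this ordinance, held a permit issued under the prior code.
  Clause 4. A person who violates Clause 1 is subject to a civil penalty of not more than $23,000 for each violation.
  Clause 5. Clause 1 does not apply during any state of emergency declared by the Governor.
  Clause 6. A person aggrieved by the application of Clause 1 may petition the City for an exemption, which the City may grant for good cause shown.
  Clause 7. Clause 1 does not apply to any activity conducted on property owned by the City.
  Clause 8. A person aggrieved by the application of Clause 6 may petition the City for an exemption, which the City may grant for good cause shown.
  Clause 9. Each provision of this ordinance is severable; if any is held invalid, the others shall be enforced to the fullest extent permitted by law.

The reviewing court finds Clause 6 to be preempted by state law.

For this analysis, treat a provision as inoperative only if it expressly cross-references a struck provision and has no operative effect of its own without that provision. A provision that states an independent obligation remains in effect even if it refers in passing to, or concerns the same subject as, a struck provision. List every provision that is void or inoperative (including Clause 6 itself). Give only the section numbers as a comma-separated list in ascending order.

Clause 6 is struck. Clause 8 merely fixes the exemption procedure for Clause 6; with Clause 6 gone it has nothing to operate on and falls away. Clause 1 mentions Clause 8 but its own obligation stands independently of Clause 8, so Clause 1 is not affected. Clause 9 is a severability clause and preserves every provision that can still be given independent effect. The provisions still in force are Clause 1, Clause 2, Clause 3, Clause 4, Clause 5, Clause 7, and Clause 9.

6, 8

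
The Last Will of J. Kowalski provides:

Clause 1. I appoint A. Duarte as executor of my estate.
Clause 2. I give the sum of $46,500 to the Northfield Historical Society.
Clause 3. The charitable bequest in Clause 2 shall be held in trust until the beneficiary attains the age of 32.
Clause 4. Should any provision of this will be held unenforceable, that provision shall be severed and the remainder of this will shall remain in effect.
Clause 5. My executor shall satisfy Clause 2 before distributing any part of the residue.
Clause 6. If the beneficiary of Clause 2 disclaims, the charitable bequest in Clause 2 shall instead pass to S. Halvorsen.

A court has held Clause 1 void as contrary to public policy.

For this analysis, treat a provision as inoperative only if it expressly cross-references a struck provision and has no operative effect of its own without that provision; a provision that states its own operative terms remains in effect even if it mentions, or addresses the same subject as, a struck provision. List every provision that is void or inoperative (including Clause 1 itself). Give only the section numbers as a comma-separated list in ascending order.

1

Clause 1 is struck. No other provision's operative terms depend on Clause 1. Under the severability clause in Clause 4, the remaining provisions continue in force. Clause 2, Clause 3, Clause 4, Clause 5, and Clause 6 remain in effect.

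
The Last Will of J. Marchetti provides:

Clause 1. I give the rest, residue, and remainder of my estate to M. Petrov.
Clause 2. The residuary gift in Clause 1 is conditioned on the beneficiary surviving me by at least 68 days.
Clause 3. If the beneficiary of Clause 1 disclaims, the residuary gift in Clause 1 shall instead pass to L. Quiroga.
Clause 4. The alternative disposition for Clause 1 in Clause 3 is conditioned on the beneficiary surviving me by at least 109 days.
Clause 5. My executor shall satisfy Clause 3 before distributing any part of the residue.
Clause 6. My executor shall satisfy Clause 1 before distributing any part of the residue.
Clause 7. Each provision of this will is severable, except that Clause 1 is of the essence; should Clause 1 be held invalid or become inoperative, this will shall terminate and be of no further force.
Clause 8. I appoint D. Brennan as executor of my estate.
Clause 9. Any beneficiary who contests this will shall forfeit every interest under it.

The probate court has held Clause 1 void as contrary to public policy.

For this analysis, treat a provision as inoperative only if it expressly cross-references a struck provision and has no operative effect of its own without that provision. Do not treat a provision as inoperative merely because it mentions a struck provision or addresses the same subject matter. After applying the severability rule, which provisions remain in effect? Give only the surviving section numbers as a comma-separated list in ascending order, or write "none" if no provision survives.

Clause 1 is struck. Clause 2 operates only by reference to Clause 1, so it falls with Clause 1. Clause 3 merely fixes the alternative disposition for Clause 1; with Clause 1 gone it has nothing to operate on and falls away. Clause 6 has no operative effect of its own apart from Clause 1 and is therefore inoperative. Clause 4 operates only by reference to Clause 3, so it falls with Clause 3. Clause 5 merely fixes the priority direction for Clause 3; with Clause 3 gone it has nothing to operate on and falls away. Clause 7 makes Clause 1 an essential term, and Clause 1 is the provision held invalid; under Clause 7, the entire will is therefore void. No provision of the will survives.

none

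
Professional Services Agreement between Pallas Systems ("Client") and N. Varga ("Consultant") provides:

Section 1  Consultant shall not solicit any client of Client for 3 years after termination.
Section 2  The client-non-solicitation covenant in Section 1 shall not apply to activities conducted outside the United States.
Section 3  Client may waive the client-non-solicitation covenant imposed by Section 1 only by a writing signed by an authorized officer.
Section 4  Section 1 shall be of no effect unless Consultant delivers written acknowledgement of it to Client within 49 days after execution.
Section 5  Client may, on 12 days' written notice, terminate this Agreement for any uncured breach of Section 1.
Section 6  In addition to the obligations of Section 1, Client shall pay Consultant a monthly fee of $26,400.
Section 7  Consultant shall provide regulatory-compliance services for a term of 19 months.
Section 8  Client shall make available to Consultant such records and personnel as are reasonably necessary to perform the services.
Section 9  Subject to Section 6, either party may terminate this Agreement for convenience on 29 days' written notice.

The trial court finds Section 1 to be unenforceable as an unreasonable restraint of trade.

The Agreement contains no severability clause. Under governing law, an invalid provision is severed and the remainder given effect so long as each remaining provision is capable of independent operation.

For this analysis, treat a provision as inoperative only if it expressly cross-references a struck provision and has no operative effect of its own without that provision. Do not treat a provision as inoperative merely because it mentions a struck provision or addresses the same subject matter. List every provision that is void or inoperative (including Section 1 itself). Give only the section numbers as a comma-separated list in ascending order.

Section 1 is struck. The whole of Section 2 is the carve-out from the client-non-solicitation covenant, defined by reference to Section 1, so Section 2 cannot stand once Section 1 is removed. Section 3 operates only by reference to Section 1, so it falls with Section 1. The only function of Section 4 is the acknowledgement condition for Section 1, so it cannot stand once Section 1 is removed. Section 5 merely fixes the termination right for breach of Section 1; with Section 1 gone it has nothing to operate on and falls away. Although Section 6 refers to Section 1, its operative terms do not depend on Section 1, so it remains in effect. Under the stated default rule, only provisions that cannot operate independently fall away; the rest are enforced. The provisions still in force are Section 6, Section 7, Section 8, and Section 9.

1, 2, 3, 4, 5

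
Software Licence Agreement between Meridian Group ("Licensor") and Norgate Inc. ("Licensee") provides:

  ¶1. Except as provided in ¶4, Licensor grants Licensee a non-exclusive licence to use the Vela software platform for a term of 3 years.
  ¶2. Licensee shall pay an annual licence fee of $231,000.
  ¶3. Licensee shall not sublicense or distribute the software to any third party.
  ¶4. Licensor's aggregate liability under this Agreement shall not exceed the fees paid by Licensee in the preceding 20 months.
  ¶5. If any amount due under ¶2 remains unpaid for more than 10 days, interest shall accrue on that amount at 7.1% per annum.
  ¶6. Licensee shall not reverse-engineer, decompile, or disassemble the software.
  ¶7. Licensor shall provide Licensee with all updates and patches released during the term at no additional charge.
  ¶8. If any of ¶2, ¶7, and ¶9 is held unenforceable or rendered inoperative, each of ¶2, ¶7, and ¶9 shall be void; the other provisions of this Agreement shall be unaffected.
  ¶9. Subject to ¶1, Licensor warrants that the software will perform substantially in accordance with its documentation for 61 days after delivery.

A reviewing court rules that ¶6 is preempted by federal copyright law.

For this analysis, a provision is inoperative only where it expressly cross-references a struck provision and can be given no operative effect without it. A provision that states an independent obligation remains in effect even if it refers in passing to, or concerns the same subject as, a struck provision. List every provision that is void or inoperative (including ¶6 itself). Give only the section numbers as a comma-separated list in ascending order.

6

¶6 is struck. Nothing else in the Agreement is defined by reference to ¶6. ¶8 ties ¶2, ¶7, and ¶9 together, but none of those is affected here; the remaining provisions continue in force under ¶8. That leaves ¶1, ¶2, ¶3, ¶4, ¶5, ¶7, ¶8, and ¶9 in effect.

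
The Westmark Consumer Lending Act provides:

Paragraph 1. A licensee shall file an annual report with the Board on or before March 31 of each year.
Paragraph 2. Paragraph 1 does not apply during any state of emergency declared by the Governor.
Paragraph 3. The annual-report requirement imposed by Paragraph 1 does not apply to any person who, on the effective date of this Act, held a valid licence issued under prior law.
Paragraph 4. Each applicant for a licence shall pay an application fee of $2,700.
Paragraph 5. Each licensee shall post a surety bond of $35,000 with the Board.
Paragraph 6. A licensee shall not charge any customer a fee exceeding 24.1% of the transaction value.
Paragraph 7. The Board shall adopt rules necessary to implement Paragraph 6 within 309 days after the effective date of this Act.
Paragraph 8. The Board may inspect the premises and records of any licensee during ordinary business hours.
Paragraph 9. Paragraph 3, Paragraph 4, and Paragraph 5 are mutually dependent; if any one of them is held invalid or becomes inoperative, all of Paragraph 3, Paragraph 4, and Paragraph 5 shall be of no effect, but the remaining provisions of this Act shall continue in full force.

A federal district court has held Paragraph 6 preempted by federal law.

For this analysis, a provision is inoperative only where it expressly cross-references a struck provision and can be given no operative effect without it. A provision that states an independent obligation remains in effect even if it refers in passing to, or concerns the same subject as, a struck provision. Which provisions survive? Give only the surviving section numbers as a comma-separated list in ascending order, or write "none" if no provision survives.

1, 2, 3, 4, 5, 8, 9

Paragraph 6 is struck. The only function of Paragraph 7 is the rulemaking mandate for Paragraph 6, so it cannot stand once Paragraph 6 is removed. Paragraph 9 ties Paragraph 3, Paragraph 4, and Paragraph 5 together, but none of those is affected here; the remaining provisions continue in force under Paragraph 9. That leaves Paragraph 1, Paragraph 2, Paragraph 3, Paragraph 4, Paragraph 5, Paragraph 8, and Paragraph 9 in effect.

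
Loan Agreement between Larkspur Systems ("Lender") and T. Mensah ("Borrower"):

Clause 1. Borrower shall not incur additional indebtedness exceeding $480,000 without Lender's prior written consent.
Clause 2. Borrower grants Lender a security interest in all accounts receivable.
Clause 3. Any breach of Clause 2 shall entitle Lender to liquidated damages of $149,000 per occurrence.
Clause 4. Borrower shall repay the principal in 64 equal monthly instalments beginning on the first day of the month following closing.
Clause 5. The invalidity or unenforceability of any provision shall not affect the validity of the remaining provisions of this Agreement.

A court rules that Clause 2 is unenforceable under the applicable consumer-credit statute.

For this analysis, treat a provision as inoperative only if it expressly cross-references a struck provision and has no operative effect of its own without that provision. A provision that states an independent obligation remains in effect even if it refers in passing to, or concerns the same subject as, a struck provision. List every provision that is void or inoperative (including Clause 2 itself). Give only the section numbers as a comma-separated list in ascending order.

2, 3

Clause 2 is struck. Clause 3 operates only by reference to Clause 2, so it falls with Clause 2. Clause 5 is a severability clause and preserves every provision that can still be given independent effect. The provisions still in force are Clause 1, Clause 4, and Clause 5.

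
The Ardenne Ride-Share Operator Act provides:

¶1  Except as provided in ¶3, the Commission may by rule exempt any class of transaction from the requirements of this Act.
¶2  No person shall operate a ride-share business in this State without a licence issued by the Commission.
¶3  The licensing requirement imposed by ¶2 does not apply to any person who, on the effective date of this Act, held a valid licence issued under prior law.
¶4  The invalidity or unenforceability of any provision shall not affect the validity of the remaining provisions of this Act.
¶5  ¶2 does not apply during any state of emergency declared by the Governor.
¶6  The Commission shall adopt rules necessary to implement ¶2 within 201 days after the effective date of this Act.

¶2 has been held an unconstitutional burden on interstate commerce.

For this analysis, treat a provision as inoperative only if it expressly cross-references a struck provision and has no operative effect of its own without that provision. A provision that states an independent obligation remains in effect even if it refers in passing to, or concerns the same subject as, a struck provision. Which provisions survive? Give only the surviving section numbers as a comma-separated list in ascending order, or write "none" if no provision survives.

¶2 is struck. ¶3 merely fixes the grandfather exemption from ¶2; with ¶2 gone it has nothing to operate on and falls away. ¶5 merely fixes the emergency suspension of ¶2; with ¶2 gone it has nothing to operate on and falls away. ¶6 merely fixes the rulemaking mandate for ¶2; with ¶2 gone it has nothing to operate on and falls away. Although ¶1 refers to ¶3, its operative terms do not depend on ¶3, so it remains in effect. ¶4 is a severability clause and preserves every provision that can still be given independent effect. That leaves ¶1 and ¶4 in effect.

1, 4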